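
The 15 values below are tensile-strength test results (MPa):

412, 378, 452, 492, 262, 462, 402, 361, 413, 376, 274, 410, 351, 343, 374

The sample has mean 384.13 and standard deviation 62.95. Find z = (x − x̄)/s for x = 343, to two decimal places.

z = (343 − 384.13) / 62.95 = -0.65.

-0.65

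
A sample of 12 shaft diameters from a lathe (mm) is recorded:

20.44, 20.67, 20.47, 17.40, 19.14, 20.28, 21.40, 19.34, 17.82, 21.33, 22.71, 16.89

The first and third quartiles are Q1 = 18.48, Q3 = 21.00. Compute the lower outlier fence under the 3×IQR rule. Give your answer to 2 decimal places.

10.92

IQR = Q3 − Q1 = 21.00 − 18.48 = 2.52.
Lower fence = Q1 − 3·IQR = 18.48 − 7.56 = 10.92.
Upper fence = Q3 + 3·IQR = 21.00 + 7.56 = 28.56.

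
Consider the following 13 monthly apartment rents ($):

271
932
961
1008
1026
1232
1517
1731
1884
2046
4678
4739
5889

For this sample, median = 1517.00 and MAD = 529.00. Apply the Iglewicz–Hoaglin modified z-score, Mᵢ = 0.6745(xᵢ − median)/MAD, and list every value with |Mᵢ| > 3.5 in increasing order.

|Mᵢ| > 3.5 ⇔ |xᵢ − 1517.00| > 3.5·529.00/0.6745 = 2745.00.
So outliers lie outside [-1228.00, 4262.00].
4678: M = 4.03 → outlier.
4739: M = 4.11 → outlier.
5889: M = 5.57 → outlier.

4678, 4739, 5889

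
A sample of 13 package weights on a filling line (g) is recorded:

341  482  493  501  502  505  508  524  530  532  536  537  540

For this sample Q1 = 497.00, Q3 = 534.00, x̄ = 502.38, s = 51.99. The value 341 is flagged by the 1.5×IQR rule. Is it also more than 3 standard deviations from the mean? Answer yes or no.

z = (341 − 502.38) / 51.99 = -3.10.
|z| = 3.10 > 3.

yes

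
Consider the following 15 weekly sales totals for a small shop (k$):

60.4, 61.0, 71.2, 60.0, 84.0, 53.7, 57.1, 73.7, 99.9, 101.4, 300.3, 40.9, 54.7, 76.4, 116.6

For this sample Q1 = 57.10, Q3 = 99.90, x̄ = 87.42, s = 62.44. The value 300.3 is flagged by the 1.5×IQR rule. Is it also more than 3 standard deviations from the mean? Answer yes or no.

yes

z = (300.3 − 87.42) / 62.44 = 3.41.
|z| = 3.41 > 3.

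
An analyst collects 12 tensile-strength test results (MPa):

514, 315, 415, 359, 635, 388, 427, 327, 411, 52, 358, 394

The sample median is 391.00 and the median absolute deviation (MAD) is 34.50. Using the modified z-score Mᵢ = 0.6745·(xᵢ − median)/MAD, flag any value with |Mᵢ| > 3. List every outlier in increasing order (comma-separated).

52, 635

|Mᵢ| > 3 ⇔ |xᵢ − 391.00| > 3·34.50/0.6745 = 153.45.
So outliers lie outside [237.55, 544.45].
52: M = -6.63 → outlier.
635: M = 4.77 → outlier.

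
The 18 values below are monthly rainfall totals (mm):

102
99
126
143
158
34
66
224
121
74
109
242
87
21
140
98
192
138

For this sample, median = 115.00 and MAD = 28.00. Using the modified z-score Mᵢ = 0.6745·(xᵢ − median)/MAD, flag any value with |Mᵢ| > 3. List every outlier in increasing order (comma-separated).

|Mᵢ| > 3 ⇔ |xᵢ − 115.00| > 3·28.00/0.6745 = 124.54.
So outliers lie outside [-9.54, 239.54].
242: M = 3.06 → outlier.

242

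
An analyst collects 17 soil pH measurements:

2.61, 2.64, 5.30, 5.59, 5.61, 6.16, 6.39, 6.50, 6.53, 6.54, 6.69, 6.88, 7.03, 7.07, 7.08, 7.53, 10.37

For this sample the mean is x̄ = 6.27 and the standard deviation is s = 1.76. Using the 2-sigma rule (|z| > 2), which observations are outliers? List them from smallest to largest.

Cutoffs at x̄ ± 2s: 6.27 ± 2·1.76 = [2.75, 9.79].
2.61: z = -2.08, |z| > 2 → outlier.
2.64: z = -2.06, |z| > 2 → outlier.
10.37: z = 2.33, |z| > 2 → outlier.
Every other value lies within [2.75, 9.79].

2.61, 2.64, 10.37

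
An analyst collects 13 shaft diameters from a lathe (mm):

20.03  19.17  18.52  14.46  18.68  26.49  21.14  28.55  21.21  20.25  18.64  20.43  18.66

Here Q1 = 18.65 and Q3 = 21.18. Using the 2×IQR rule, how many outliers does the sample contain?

2

IQR = 2.53; fences at 18.65 − 5.06 = 13.59 and 21.18 + 5.06 = 26.24.
Outside the cutoffs: 26.49, 28.55.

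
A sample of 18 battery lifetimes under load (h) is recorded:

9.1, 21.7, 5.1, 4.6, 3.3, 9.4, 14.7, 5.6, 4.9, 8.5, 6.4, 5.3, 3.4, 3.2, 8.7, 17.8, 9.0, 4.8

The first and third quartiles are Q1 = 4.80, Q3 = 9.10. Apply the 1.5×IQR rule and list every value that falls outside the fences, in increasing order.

17.8, 21.7

IQR = Q3 − Q1 = 9.10 − 4.80 = 4.30.
Lower fence = Q1 − 1.5·IQR = 4.80 − 6.45 = -1.65.
Upper fence = Q3 + 1.5·IQR = 9.10 + 6.45 = 15.55.
17.8 > 15.55 → outlier.
21.7 > 15.55 → outlier.
All remaining values lie within [-1.65, 15.55].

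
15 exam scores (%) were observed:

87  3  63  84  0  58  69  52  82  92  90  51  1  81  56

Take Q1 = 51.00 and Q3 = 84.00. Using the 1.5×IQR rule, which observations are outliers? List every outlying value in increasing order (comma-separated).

0, 1

IQR = Q3 − Q1 = 84.00 − 51.00 = 33.00.
Lower fence = Q1 − 1.5·IQR = 51.00 − 49.50 = 1.50.
Upper fence = Q3 + 1.5·IQR = 84.00 + 49.50 = 133.50.
0 < 1.50 → outlier.
1 < 1.50 → outlier.
All remaining values lie within [1.50, 133.50].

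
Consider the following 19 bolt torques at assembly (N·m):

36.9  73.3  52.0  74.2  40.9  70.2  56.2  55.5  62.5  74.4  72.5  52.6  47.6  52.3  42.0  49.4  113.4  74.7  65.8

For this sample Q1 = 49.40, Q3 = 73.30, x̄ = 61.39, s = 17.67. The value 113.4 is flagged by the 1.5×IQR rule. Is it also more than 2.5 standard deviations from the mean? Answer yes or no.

yes

z = (113.4 − 61.39) / 17.67 = 2.94.
|z| = 2.94 > 2.5.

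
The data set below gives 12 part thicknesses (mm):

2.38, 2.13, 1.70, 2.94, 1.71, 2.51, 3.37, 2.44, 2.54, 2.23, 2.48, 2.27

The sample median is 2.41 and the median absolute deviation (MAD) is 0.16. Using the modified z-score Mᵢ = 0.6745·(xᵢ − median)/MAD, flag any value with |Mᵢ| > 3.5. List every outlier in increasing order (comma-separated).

3.37

|Mᵢ| > 3.5 ⇔ |xᵢ − 2.41| > 3.5·0.16/0.6745 = 0.83.
So outliers lie outside [1.58, 3.24].
3.37: M = 4.05 → outlier.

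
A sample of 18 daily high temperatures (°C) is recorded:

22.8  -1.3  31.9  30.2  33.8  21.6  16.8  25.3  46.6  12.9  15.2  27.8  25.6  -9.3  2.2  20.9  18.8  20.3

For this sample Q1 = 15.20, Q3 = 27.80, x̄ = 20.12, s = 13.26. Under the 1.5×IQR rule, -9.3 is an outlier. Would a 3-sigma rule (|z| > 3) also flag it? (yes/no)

no

z = (-9.3 − 20.12) / 13.26 = -2.22.
|z| = 2.22 ≤ 3.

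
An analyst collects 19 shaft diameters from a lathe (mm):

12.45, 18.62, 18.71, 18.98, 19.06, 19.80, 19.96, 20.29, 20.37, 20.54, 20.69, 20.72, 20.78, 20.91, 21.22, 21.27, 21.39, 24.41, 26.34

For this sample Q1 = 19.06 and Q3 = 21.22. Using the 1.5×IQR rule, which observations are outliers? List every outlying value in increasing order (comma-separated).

IQR = Q3 − Q1 = 21.22 − 19.06 = 2.16.
Lower fence = Q1 − 1.5·IQR = 19.06 − 3.24 = 15.82.
Upper fence = Q3 + 1.5·IQR = 21.22 + 3.24 = 24.46.
12.45 < 15.82 → outlier.
26.34 > 24.46 → outlier.
All remaining values lie within [15.82, 24.46].

12.45, 26.34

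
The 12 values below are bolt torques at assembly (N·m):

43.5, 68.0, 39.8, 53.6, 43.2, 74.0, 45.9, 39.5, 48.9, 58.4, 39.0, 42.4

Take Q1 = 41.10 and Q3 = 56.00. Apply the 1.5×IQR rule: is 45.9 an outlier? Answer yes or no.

no

IQR = Q3 − Q1 = 56.00 − 41.10 = 14.90.
Lower fence = Q1 − 1.5·IQR = 41.10 − 22.35 = 18.75.
Upper fence = Q3 + 1.5·IQR = 56.00 + 22.35 = 78.35.
45.9 lies within [18.75, 78.35].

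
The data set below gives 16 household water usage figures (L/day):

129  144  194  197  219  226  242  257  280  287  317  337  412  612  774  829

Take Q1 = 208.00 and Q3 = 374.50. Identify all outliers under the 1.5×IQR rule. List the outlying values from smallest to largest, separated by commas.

IQR = Q3 − Q1 = 374.50 − 208.00 = 166.50.
Lower fence = Q1 − 1.5·IQR = 208.00 − 249.75 = -41.75.
Upper fence = Q3 + 1.5·IQR = 374.50 + 249.75 = 624.25.
774 > 624.25 → outlier.
829 > 624.25 → outlier.
All remaining values lie within [-41.75, 624.25].

774, 829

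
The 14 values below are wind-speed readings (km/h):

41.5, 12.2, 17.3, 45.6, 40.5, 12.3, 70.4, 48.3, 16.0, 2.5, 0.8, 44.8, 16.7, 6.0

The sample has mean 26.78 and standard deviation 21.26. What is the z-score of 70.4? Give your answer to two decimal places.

z = (70.4 − 26.78) / 21.26 = 2.05.

2.05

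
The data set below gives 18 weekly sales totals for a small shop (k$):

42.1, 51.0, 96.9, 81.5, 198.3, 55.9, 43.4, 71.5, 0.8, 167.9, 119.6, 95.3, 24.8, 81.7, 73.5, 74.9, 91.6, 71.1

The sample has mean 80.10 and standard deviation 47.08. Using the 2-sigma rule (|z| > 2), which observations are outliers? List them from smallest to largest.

Cutoffs at x̄ ± 2s: 80.10 ± 2·47.08 = [-14.06, 174.26].
198.3: z = 2.51, |z| > 2 → outlier.
Every other value lies within [-14.06, 174.26].

198.3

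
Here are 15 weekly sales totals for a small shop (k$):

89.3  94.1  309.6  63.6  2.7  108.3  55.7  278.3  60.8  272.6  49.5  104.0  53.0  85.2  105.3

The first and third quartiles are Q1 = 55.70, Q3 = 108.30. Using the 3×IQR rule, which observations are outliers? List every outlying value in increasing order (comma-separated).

IQR = Q3 − Q1 = 108.30 − 55.70 = 52.60.
Lower fence = Q1 − 3·IQR = 55.70 − 157.80 = -102.10.
Upper fence = Q3 + 3·IQR = 108.30 + 157.80 = 266.10.
272.6 > 266.10 → outlier.
278.3 > 266.10 → outlier.
309.6 > 266.10 → outlier.
All remaining values lie within [-102.10, 266.10].

272.6, 278.3, 309.6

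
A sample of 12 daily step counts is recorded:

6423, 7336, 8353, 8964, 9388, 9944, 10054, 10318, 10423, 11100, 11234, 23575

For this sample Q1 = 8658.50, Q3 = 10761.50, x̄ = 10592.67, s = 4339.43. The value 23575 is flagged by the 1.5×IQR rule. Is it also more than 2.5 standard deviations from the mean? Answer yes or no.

z = (23575 − 10592.67) / 4339.43 = 2.99.
|z| = 2.99 > 2.5.

yes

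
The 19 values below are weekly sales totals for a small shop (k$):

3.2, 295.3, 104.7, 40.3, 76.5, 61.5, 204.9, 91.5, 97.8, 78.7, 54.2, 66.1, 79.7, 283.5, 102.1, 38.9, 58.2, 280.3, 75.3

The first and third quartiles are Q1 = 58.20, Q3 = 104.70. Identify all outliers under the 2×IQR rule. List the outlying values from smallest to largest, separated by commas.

IQR = Q3 − Q1 = 104.70 − 58.20 = 46.50.
Lower fence = Q1 − 2·IQR = 58.20 − 93.00 = -34.80.
Upper fence = Q3 + 2·IQR = 104.70 + 93.00 = 197.70.
204.9 > 197.70 → outlier.
280.3 > 197.70 → outlier.
283.5 > 197.70 → outlier.
295.3 > 197.70 → outlier.
All remaining values lie within [-34.80, 197.70].

204.9, 280.3, 283.5, 295.3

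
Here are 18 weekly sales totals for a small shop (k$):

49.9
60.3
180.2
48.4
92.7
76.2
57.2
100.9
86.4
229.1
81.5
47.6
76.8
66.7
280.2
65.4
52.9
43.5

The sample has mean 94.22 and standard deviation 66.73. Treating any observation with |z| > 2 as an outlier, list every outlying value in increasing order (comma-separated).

229.1, 280.2

Cutoffs at x̄ ± 2s: 94.22 ± 2·66.73 = [-39.24, 227.68].
229.1: z = 2.02, |z| > 2 → outlier.
280.2: z = 2.79, |z| > 2 → outlier.
Every other value lies within [-39.24, 227.68].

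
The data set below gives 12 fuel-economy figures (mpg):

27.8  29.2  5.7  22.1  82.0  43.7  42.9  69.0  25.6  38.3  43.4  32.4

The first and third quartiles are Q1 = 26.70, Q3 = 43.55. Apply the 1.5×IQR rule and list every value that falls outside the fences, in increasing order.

69.0, 82.0

IQR = Q3 − Q1 = 43.55 − 26.70 = 16.85.
Lower fence = Q1 − 1.5·IQR = 26.70 − 25.275 = 1.425.
Upper fence = Q3 + 1.5·IQR = 43.55 + 25.275 = 68.825.
69.0 > 68.825 → outlier.
82.0 > 68.825 → outlier.
All remaining values lie within [1.425, 68.825].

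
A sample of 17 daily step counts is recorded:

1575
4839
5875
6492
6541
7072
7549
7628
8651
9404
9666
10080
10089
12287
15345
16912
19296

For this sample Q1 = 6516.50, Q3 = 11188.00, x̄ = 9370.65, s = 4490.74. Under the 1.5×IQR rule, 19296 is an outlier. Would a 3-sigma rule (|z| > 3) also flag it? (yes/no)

no

z = (19296 − 9370.65) / 4490.74 = 2.21.
|z| = 2.21 ≤ 3.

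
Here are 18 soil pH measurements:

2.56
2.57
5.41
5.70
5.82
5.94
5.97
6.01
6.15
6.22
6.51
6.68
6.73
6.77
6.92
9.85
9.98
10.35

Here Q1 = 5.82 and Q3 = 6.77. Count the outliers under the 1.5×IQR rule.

5

IQR = 0.95; fences at 5.82 − 1.425 = 4.395 and 6.77 + 1.425 = 8.195.
Outside the cutoffs: 2.56, 2.57, 9.85, 9.98, 10.35.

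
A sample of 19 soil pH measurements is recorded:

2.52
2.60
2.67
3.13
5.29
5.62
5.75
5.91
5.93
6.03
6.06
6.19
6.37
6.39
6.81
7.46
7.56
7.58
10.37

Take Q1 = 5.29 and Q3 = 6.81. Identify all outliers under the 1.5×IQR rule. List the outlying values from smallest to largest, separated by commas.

2.52, 2.60, 2.67, 10.37

IQR = Q3 − Q1 = 6.81 − 5.29 = 1.52.
Lower fence = Q1 − 1.5·IQR = 5.29 − 2.28 = 3.01.
Upper fence = Q3 + 1.5·IQR = 6.81 + 2.28 = 9.09.
2.52 < 3.01 → outlier.
2.60 < 3.01 → outlier.
2.67 < 3.01 → outlier.
10.37 > 9.09 → outlier.
All remaining values lie within [3.01, 9.09].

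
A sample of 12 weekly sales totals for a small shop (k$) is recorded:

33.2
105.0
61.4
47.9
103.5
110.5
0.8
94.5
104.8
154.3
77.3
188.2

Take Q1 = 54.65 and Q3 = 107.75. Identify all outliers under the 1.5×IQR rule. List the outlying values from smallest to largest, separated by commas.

IQR = Q3 − Q1 = 107.75 − 54.65 = 53.10.
Lower fence = Q1 − 1.5·IQR = 54.65 − 79.65 = -25.00.
Upper fence = Q3 + 1.5·IQR = 107.75 + 79.65 = 187.40.
188.2 > 187.40 → outlier.
All remaining values lie within [-25.00, 187.40].

188.2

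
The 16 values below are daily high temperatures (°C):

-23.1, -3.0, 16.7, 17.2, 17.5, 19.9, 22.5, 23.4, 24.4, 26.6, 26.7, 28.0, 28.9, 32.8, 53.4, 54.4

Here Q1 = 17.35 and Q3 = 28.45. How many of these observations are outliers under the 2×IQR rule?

3

IQR = 11.10; fences at 17.35 − 22.20 = -4.85 and 28.45 + 22.20 = 50.65.
Outside the cutoffs: -23.1, 53.4, 54.4.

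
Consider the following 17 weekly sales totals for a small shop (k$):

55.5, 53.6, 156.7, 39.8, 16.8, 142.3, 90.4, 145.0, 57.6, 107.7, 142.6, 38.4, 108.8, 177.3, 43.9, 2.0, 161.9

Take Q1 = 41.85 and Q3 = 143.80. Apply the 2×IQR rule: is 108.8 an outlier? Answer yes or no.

IQR = Q3 − Q1 = 143.80 − 41.85 = 101.95.
Lower fence = Q1 − 2·IQR = 41.85 − 203.90 = -162.05.
Upper fence = Q3 + 2·IQR = 143.80 + 203.90 = 347.70.
108.8 lies within [-162.05, 347.70].

no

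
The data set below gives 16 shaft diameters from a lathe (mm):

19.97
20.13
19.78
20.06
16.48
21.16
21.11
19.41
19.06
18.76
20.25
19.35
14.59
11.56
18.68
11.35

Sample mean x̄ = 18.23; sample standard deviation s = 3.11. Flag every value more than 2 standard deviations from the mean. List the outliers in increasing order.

11.35, 11.56

Cutoffs at x̄ ± 2s: 18.23 ± 2·3.11 = [12.01, 24.45].
11.35: z = -2.21, |z| > 2 → outlier.
11.56: z = -2.14, |z| > 2 → outlier.
Every other value lies within [12.01, 24.45].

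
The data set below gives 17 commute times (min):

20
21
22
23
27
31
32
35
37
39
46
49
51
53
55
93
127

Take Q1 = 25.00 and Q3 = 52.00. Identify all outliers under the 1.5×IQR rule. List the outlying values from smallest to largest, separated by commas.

IQR = Q3 − Q1 = 52.00 − 25.00 = 27.00.
Lower fence = Q1 − 1.5·IQR = 25.00 − 40.50 = -15.50.
Upper fence = Q3 + 1.5·IQR = 52.00 + 40.50 = 92.50.
93 > 92.50 → outlier.
127 > 92.50 → outlier.
All remaining values lie within [-15.50, 92.50].

93, 127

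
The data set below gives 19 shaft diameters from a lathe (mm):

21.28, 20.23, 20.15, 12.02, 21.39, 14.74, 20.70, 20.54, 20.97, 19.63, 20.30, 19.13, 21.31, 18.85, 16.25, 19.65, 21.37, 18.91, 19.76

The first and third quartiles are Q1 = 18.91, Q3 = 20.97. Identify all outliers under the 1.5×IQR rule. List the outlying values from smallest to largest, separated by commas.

IQR = Q3 − Q1 = 20.97 − 18.91 = 2.06.
Lower fence = Q1 − 1.5·IQR = 18.91 − 3.09 = 15.82.
Upper fence = Q3 + 1.5·IQR = 20.97 + 3.09 = 24.06.
12.02 < 15.82 → outlier.
14.74 < 15.82 → outlier.
All remaining values lie within [15.82, 24.06].

12.02, 14.74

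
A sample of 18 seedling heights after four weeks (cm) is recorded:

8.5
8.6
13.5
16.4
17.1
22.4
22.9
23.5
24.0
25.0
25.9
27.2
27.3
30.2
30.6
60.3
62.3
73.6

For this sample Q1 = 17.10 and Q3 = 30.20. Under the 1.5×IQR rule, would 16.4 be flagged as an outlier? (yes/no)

IQR = Q3 − Q1 = 30.20 − 17.10 = 13.10.
Lower fence = Q1 − 1.5·IQR = 17.10 − 19.65 = -2.55.
Upper fence = Q3 + 1.5·IQR = 30.20 + 19.65 = 49.85.
16.4 lies within [-2.55, 49.85].

no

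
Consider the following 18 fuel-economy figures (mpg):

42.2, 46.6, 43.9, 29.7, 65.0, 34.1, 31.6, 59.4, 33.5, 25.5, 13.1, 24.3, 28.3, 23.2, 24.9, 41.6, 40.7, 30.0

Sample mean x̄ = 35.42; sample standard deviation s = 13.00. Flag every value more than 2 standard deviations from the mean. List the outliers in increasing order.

65.0

Cutoffs at x̄ ± 2s: 35.42 ± 2·13.00 = [9.42, 61.42].
65.0: z = 2.28, |z| > 2 → outlier.
Every other value lies within [9.42, 61.42].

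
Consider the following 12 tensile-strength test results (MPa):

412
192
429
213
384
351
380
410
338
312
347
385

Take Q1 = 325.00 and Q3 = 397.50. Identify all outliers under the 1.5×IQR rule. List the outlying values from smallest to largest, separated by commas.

IQR = Q3 − Q1 = 397.50 − 325.00 = 72.50.
Lower fence = Q1 − 1.5·IQR = 325.00 − 108.75 = 216.25.
Upper fence = Q3 + 1.5·IQR = 397.50 + 108.75 = 506.25.
192 < 216.25 → outlier.
213 < 216.25 → outlier.
All remaining values lie within [216.25, 506.25].

192, 213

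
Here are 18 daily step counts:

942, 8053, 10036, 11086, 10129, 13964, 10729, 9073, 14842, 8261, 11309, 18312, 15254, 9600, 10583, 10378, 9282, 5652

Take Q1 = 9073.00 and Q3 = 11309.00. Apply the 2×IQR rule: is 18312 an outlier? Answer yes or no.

yes

IQR = Q3 − Q1 = 11309.00 − 9073.00 = 2236.00.
Lower fence = Q1 − 2·IQR = 9073.00 − 4472.00 = 4601.00.
Upper fence = Q3 + 2·IQR = 11309.00 + 4472.00 = 15781.00.
18312 lies above the upper fence.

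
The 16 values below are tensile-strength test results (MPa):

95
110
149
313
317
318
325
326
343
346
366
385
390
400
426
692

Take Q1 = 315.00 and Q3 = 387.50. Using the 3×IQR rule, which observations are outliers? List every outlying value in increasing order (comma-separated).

95, 692

IQR = Q3 − Q1 = 387.50 − 315.00 = 72.50.
Lower fence = Q1 − 3·IQR = 315.00 − 217.50 = 97.50.
Upper fence = Q3 + 3·IQR = 387.50 + 217.50 = 605.00.
95 < 97.50 → outlier.
692 > 605.00 → outlier.
All remaining values lie within [97.50, 605.00].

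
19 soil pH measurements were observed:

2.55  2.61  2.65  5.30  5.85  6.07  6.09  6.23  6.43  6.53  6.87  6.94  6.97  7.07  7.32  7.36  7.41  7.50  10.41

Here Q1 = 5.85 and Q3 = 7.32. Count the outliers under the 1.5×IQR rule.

IQR = 1.47; fences at 5.85 − 2.205 = 3.645 and 7.32 + 2.205 = 9.525.
Outside the cutoffs: 2.55, 2.61, 2.65, 10.41.

4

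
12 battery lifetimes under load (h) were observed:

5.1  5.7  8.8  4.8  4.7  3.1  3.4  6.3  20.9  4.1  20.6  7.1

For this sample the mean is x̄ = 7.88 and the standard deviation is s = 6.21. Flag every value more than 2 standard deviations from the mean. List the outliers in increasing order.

20.6, 20.9

Cutoffs at x̄ ± 2s: 7.88 ± 2·6.21 = [-4.54, 20.30].
20.6: z = 2.05, |z| > 2 → outlier.
20.9: z = 2.10, |z| > 2 → outlier.
Every other value lies within [-4.54, 20.30].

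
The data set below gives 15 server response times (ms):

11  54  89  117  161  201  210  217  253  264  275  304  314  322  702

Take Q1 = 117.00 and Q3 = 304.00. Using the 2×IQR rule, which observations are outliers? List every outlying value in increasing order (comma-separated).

702

IQR = Q3 − Q1 = 304.00 − 117.00 = 187.00.
Lower fence = Q1 − 2·IQR = 117.00 − 374.00 = -257.00.
Upper fence = Q3 + 2·IQR = 304.00 + 374.00 = 678.00.
702 > 678.00 → outlier.
All remaining values lie within [-257.00, 678.00].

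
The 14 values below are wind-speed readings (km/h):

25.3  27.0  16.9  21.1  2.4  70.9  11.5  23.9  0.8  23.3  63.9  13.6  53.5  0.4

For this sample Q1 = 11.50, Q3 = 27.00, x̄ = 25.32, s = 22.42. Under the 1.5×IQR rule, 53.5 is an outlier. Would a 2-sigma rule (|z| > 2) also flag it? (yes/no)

no

z = (53.5 − 25.32) / 22.42 = 1.26.
|z| = 1.26 ≤ 2.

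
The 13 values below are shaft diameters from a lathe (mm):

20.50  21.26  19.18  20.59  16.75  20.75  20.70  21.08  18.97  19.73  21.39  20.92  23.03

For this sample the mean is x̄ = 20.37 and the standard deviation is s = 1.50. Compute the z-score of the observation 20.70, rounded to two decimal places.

0.22

z = (20.70 − 20.37) / 1.50 = 0.22.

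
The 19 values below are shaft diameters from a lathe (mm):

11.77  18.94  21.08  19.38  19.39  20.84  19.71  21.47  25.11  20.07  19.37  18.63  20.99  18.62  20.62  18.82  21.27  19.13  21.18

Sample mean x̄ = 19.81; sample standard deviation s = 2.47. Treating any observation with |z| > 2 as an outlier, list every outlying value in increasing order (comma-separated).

Cutoffs at x̄ ± 2s: 19.81 ± 2·2.47 = [14.87, 24.75].
11.77: z = -3.26, |z| > 2 → outlier.
25.11: z = 2.15, |z| > 2 → outlier.
Every other value lies within [14.87, 24.75].

11.77, 25.11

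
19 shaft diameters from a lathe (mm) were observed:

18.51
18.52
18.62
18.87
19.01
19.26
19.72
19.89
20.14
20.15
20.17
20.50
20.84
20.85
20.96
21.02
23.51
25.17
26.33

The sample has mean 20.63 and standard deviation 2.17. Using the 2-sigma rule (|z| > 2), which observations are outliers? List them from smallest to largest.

25.17, 26.33

Cutoffs at x̄ ± 2s: 20.63 ± 2·2.17 = [16.29, 24.97].
25.17: z = 2.09, |z| > 2 → outlier.
26.33: z = 2.63, |z| > 2 → outlier.
Every other value lies within [16.29, 24.97].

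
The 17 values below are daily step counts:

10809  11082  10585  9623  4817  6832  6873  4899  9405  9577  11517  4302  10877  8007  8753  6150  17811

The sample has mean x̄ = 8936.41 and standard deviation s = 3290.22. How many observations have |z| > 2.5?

1

Cutoffs: x̄ ± 2.5s = [710.86, 17161.96].
Outside the cutoffs: 17811.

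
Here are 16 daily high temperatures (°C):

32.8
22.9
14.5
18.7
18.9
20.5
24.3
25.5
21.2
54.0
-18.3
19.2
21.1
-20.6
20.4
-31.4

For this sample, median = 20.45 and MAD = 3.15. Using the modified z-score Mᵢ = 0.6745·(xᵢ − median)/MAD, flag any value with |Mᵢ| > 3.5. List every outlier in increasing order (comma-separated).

-31.4, -20.6, -18.3, 54.0

|Mᵢ| > 3.5 ⇔ |xᵢ − 20.45| > 3.5·3.15/0.6745 = 16.35.
So outliers lie outside [4.10, 36.80].
-31.4: M = -11.10 → outlier.
-20.6: M = -8.79 → outlier.
-18.3: M = -8.30 → outlier.
54.0: M = 7.18 → outlier.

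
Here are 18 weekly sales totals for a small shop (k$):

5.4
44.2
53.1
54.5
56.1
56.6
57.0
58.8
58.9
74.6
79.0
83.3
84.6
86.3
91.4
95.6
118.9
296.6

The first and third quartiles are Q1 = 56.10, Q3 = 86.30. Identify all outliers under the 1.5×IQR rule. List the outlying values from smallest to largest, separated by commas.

5.4, 296.6

IQR = Q3 − Q1 = 86.30 − 56.10 = 30.20.
Lower fence = Q1 − 1.5·IQR = 56.10 − 45.30 = 10.80.
Upper fence = Q3 + 1.5·IQR = 86.30 + 45.30 = 131.60.
5.4 < 10.80 → outlier.
296.6 > 131.60 → outlier.
All remaining values lie within [10.80, 131.60].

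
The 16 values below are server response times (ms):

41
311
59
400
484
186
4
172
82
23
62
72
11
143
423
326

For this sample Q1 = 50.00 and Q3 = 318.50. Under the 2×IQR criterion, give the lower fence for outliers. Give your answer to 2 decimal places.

-487.00

IQR = Q3 − Q1 = 318.50 − 50.00 = 268.50.
Lower fence = Q1 − 2·IQR = 50.00 − 537.00 = -487.00.
Upper fence = Q3 + 2·IQR = 318.50 + 537.00 = 855.50.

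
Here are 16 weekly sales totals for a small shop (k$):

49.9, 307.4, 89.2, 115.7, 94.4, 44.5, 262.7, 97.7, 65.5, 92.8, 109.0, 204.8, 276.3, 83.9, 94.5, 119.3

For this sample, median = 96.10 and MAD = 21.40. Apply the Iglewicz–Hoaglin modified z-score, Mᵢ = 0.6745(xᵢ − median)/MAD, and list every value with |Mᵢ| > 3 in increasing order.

204.8, 262.7, 276.3, 307.4

|Mᵢ| > 3 ⇔ |xᵢ − 96.10| > 3·21.40/0.6745 = 95.18.
So outliers lie outside [0.92, 191.28].
204.8: M = 3.43 → outlier.
262.7: M = 5.25 → outlier.
276.3: M = 5.68 → outlier.
307.4: M = 6.66 → outlier.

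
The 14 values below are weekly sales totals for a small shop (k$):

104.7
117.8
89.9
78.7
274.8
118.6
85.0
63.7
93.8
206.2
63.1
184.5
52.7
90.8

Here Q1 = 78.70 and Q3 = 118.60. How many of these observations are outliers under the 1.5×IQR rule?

IQR = 39.90; fences at 78.70 − 59.85 = 18.85 and 118.60 + 59.85 = 178.45.
Outside the cutoffs: 184.5, 206.2, 274.8.

3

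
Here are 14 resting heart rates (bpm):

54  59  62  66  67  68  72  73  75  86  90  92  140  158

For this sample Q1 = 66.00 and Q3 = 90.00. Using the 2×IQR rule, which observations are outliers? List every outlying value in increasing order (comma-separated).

IQR = Q3 − Q1 = 90.00 − 66.00 = 24.00.
Lower fence = Q1 − 2·IQR = 66.00 − 48.00 = 18.00.
Upper fence = Q3 + 2·IQR = 90.00 + 48.00 = 138.00.
140 > 138.00 → outlier.
158 > 138.00 → outlier.
All remaining values lie within [18.00, 138.00].

140, 158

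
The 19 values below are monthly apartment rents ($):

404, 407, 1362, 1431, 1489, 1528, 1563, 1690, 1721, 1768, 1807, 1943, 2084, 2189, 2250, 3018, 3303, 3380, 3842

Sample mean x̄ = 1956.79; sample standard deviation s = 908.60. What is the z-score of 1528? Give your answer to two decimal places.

z = (1528 − 1956.79) / 908.60 = -0.47.

-0.47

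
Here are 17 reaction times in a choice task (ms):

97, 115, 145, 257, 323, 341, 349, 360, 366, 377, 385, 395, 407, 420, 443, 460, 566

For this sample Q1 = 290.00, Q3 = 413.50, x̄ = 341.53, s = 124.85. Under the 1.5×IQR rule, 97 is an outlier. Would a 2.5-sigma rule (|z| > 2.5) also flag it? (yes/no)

no

z = (97 − 341.53) / 124.85 = -1.96.
|z| = 1.96 ≤ 2.5.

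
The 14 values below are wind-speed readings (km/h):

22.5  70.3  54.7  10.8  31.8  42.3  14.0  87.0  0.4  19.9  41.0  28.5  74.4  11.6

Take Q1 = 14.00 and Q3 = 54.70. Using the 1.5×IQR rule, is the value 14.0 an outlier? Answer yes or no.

IQR = Q3 − Q1 = 54.70 − 14.00 = 40.70.
Lower fence = Q1 − 1.5·IQR = 14.00 − 61.05 = -47.05.
Upper fence = Q3 + 1.5·IQR = 54.70 + 61.05 = 115.75.
14.0 lies within [-47.05, 115.75].

no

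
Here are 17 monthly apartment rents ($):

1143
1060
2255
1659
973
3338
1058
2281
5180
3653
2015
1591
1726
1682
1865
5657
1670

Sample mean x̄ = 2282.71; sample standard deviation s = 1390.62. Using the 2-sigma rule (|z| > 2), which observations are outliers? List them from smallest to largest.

5180, 5657

Cutoffs at x̄ ± 2s: 2282.71 ± 2·1390.62 = [-498.53, 5063.95].
5180: z = 2.08, |z| > 2 → outlier.
5657: z = 2.43, |z| > 2 → outlier.
Every other value lies within [-498.53, 5063.95].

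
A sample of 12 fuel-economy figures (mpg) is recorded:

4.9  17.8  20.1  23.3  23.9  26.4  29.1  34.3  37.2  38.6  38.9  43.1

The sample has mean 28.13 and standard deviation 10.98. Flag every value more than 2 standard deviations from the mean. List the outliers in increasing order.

4.9

Cutoffs at x̄ ± 2s: 28.13 ± 2·10.98 = [6.17, 50.09].
4.9: z = -2.12, |z| > 2 → outlier.
Every other value lies within [6.17, 50.09].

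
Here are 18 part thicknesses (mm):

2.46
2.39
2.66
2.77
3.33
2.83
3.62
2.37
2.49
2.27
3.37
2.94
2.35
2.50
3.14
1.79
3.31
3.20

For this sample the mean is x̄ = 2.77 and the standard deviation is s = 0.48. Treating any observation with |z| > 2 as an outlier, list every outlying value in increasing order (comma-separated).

Cutoffs at x̄ ± 2s: 2.77 ± 2·0.48 = [1.81, 3.73].
1.79: z = -2.04, |z| > 2 → outlier.
Every other value lies within [1.81, 3.73].

1.79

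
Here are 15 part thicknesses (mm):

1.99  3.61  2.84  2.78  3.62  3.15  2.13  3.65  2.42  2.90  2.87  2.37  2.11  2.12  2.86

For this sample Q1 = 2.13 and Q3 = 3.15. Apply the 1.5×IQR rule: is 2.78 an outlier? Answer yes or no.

IQR = Q3 − Q1 = 3.15 − 2.13 = 1.02.
Lower fence = Q1 − 1.5·IQR = 2.13 − 1.53 = 0.60.
Upper fence = Q3 + 1.5·IQR = 3.15 + 1.53 = 4.68.
2.78 lies within [0.60, 4.68].

no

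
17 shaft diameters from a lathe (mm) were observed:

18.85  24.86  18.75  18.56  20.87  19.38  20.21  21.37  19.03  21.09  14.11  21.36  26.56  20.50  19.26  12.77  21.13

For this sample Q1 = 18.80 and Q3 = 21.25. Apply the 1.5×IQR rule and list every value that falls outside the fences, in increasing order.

IQR = Q3 − Q1 = 21.25 − 18.80 = 2.45.
Lower fence = Q1 − 1.5·IQR = 18.80 − 3.675 = 15.125.
Upper fence = Q3 + 1.5·IQR = 21.25 + 3.675 = 24.925.
12.77 < 15.125 → outlier.
14.11 < 15.125 → outlier.
26.56 > 24.925 → outlier.
All remaining values lie within [15.125, 24.925].

12.77, 14.11, 26.56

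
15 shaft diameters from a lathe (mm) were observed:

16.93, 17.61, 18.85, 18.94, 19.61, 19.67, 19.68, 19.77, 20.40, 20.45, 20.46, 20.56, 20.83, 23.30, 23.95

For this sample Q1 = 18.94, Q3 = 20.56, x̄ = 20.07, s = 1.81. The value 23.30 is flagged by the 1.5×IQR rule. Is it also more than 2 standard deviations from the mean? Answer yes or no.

no

z = (23.30 − 20.07) / 1.81 = 1.78.
|z| = 1.78 ≤ 2.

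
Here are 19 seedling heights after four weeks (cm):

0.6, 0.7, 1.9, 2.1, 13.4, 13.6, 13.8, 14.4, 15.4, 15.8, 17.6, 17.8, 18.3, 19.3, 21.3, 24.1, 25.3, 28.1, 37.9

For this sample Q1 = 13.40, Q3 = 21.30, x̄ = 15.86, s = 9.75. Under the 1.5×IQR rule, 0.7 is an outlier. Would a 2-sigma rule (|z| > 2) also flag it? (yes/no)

no

z = (0.7 − 15.86) / 9.75 = -1.55.
|z| = 1.55 ≤ 2.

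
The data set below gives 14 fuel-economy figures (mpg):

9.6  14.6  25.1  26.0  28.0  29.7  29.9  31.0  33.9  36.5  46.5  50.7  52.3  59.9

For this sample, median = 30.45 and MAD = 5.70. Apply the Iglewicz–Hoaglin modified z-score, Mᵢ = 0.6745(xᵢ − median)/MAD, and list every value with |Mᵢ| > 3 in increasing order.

59.9

|Mᵢ| > 3 ⇔ |xᵢ − 30.45| > 3·5.70/0.6745 = 25.35.
So outliers lie outside [5.10, 55.80].
59.9: M = 3.48 → outlier.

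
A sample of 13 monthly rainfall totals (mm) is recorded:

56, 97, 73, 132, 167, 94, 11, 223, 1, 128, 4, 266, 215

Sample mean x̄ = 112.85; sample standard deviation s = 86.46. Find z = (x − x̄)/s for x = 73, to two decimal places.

z = (73 − 112.85) / 86.46 = -0.46.

-0.46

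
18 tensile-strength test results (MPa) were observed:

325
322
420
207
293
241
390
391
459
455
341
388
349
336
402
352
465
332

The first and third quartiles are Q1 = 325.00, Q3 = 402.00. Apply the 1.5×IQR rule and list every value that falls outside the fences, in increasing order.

207

IQR = Q3 − Q1 = 402.00 − 325.00 = 77.00.
Lower fence = Q1 − 1.5·IQR = 325.00 − 115.50 = 209.50.
Upper fence = Q3 + 1.5·IQR = 402.00 + 115.50 = 517.50.
207 < 209.50 → outlier.
All remaining values lie within [209.50, 517.50].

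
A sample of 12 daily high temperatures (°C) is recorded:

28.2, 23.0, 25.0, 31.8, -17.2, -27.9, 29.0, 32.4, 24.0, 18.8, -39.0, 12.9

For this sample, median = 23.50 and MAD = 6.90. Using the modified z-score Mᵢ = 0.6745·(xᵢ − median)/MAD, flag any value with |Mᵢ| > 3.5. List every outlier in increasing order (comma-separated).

-39.0, -27.9, -17.2

|Mᵢ| > 3.5 ⇔ |xᵢ − 23.50| > 3.5·6.90/0.6745 = 35.80.
So outliers lie outside [-12.30, 59.30].
-39.0: M = -6.11 → outlier.
-27.9: M = -5.02 → outlier.
-17.2: M = -3.98 → outlier.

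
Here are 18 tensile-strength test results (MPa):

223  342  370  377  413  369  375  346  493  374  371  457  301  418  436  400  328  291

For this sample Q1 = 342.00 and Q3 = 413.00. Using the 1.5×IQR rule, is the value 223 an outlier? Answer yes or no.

IQR = Q3 − Q1 = 413.00 − 342.00 = 71.00.
Lower fence = Q1 − 1.5·IQR = 342.00 − 106.50 = 235.50.
Upper fence = Q3 + 1.5·IQR = 413.00 + 106.50 = 519.50.
223 lies below the lower fence.

yes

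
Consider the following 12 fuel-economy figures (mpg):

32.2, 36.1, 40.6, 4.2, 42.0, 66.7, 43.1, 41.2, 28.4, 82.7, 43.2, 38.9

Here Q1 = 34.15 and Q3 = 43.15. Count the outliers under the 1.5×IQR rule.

3

IQR = 9.00; fences at 34.15 − 13.50 = 20.65 and 43.15 + 13.50 = 56.65.
Outside the cutoffs: 4.2, 66.7, 82.7.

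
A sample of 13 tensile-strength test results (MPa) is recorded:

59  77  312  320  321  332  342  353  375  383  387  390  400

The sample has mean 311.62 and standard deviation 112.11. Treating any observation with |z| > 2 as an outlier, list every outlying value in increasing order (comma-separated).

Cutoffs at x̄ ± 2s: 311.62 ± 2·112.11 = [87.40, 535.84].
59: z = -2.25, |z| > 2 → outlier.
77: z = -2.09, |z| > 2 → outlier.
Every other value lies within [87.40, 535.84].

59, 77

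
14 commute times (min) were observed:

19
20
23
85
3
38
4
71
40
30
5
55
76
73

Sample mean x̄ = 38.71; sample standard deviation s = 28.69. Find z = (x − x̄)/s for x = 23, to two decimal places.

-0.55

z = (23 − 38.71) / 28.69 = -0.55.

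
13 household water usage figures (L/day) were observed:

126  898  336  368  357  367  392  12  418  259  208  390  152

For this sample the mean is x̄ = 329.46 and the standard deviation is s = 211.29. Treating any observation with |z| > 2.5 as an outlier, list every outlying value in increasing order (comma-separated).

Cutoffs at x̄ ± 2.5s: 329.46 ± 2.5·211.29 = [-198.765, 857.685].
898: z = 2.69, |z| > 2.5 → outlier.
Every other value lies within [-198.765, 857.685].

898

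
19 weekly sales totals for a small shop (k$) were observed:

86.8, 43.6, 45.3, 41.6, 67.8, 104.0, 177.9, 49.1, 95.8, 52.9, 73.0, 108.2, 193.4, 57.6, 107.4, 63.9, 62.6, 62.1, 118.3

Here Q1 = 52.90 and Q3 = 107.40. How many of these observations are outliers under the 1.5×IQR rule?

IQR = 54.50; fences at 52.90 − 81.75 = -28.85 and 107.40 + 81.75 = 189.15.
Outside the cutoffs: 193.4.

1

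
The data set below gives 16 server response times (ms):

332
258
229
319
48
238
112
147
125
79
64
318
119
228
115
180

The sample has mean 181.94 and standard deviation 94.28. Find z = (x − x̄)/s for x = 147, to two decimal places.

z = (147 − 181.94) / 94.28 = -0.37.

-0.37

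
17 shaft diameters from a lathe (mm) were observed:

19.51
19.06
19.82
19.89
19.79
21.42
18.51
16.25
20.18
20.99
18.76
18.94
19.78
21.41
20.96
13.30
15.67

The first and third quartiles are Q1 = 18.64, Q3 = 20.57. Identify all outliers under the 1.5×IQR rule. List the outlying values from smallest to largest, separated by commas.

IQR = Q3 − Q1 = 20.57 − 18.64 = 1.93.
Lower fence = Q1 − 1.5·IQR = 18.64 − 2.895 = 15.745.
Upper fence = Q3 + 1.5·IQR = 20.57 + 2.895 = 23.465.
13.30 < 15.745 → outlier.
15.67 < 15.745 → outlier.
All remaining values lie within [15.745, 23.465].

13.30, 15.67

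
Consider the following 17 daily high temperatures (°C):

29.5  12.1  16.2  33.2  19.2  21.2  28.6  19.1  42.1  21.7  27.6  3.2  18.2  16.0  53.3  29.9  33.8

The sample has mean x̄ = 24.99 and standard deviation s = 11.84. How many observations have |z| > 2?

1

Cutoffs: x̄ ± 2s = [1.31, 48.67].
Outside the cutoffs: 53.3.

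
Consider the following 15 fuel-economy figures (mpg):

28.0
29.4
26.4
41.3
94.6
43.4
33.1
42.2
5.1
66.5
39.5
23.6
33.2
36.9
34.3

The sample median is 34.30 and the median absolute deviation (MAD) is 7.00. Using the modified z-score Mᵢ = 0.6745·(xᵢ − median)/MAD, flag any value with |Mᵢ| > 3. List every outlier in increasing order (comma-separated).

66.5, 94.6

|Mᵢ| > 3 ⇔ |xᵢ − 34.30| > 3·7.00/0.6745 = 31.13.
So outliers lie outside [3.17, 65.43].
66.5: M = 3.10 → outlier.
94.6: M = 5.81 → outlier.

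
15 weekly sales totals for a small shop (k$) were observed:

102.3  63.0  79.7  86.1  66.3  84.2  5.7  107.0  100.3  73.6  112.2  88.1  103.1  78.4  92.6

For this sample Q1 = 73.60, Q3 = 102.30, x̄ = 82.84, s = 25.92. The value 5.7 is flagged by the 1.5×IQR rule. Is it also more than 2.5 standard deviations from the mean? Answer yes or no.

yes

z = (5.7 − 82.84) / 25.92 = -2.98.
|z| = 2.98 > 2.5.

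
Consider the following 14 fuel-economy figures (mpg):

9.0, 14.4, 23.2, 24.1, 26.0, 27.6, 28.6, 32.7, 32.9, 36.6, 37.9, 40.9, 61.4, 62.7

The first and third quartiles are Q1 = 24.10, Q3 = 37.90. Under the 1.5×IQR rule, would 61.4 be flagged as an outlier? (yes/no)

yes

IQR = Q3 − Q1 = 37.90 − 24.10 = 13.80.
Lower fence = Q1 − 1.5·IQR = 24.10 − 20.70 = 3.40.
Upper fence = Q3 + 1.5·IQR = 37.90 + 20.70 = 58.60.
61.4 lies above the upper fence.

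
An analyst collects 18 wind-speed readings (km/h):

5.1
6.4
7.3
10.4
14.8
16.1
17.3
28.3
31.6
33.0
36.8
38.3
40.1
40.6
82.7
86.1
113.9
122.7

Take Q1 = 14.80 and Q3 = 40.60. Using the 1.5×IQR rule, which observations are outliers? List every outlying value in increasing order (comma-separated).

82.7, 86.1, 113.9, 122.7

IQR = Q3 − Q1 = 40.60 − 14.80 = 25.80.
Lower fence = Q1 − 1.5·IQR = 14.80 − 38.70 = -23.90.
Upper fence = Q3 + 1.5·IQR = 40.60 + 38.70 = 79.30.
82.7 > 79.30 → outlier.
86.1 > 79.30 → outlier.
113.9 > 79.30 → outlier.
122.7 > 79.30 → outlier.
All remaining values lie within [-23.90, 79.30].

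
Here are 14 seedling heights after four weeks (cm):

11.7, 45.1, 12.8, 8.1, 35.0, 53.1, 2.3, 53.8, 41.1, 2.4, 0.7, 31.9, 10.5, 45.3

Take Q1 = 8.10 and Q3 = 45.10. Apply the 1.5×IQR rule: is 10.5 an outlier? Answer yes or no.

no

IQR = Q3 − Q1 = 45.10 − 8.10 = 37.00.
Lower fence = Q1 − 1.5·IQR = 8.10 − 55.50 = -47.40.
Upper fence = Q3 + 1.5·IQR = 45.10 + 55.50 = 100.60.
10.5 lies within [-47.40, 100.60].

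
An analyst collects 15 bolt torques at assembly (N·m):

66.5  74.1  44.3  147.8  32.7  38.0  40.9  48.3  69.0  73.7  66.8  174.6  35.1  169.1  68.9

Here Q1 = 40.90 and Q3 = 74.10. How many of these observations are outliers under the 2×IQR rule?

IQR = 33.20; fences at 40.90 − 66.40 = -25.50 and 74.10 + 66.40 = 140.50.
Outside the cutoffs: 147.8, 169.1, 174.6.

3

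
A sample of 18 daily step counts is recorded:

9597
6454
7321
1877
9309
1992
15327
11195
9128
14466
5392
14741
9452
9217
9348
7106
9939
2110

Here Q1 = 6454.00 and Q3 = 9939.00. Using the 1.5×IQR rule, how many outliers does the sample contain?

IQR = 3485.00; fences at 6454.00 − 5227.50 = 1226.50 and 9939.00 + 5227.50 = 15166.50.
Outside the cutoffs: 15327.

1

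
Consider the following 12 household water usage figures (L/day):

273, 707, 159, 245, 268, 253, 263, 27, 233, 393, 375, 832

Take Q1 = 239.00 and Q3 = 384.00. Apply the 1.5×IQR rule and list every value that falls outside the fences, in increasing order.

707, 832

IQR = Q3 − Q1 = 384.00 − 239.00 = 145.00.
Lower fence = Q1 − 1.5·IQR = 239.00 − 217.50 = 21.50.
Upper fence = Q3 + 1.5·IQR = 384.00 + 217.50 = 601.50.
707 > 601.50 → outlier.
832 > 601.50 → outlier.
All remaining values lie within [21.50, 601.50].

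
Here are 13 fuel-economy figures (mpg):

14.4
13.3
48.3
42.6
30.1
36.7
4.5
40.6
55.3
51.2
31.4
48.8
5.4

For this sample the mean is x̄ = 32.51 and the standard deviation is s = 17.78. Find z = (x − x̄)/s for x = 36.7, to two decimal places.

z = (36.7 − 32.51) / 17.78 = 0.24.

0.24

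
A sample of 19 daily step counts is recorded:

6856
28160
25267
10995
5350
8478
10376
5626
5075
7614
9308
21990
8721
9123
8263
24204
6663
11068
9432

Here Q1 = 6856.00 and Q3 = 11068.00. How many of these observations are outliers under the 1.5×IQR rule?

IQR = 4212.00; fences at 6856.00 − 6318.00 = 538.00 and 11068.00 + 6318.00 = 17386.00.
Outside the cutoffs: 21990, 24204, 25267, 28160.

4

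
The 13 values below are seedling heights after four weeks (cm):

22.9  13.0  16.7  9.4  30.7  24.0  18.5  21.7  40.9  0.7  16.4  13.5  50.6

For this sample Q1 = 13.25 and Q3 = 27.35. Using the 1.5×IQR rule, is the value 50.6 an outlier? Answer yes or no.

IQR = Q3 − Q1 = 27.35 − 13.25 = 14.10.
Lower fence = Q1 − 1.5·IQR = 13.25 − 21.15 = -7.90.
Upper fence = Q3 + 1.5·IQR = 27.35 + 21.15 = 48.50.
50.6 lies above the upper fence.

yes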